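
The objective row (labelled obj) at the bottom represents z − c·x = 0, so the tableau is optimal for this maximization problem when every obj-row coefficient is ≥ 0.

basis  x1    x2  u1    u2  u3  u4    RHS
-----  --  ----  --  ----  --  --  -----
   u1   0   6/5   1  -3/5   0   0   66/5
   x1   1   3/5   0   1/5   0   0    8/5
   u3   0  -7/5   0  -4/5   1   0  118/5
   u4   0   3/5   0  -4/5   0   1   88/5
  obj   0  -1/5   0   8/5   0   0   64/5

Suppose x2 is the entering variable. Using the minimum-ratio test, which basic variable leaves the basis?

Column x2 entries and ratios — u1: (66/5)/(6/5) = 11; x1: (8/5)/(3/5) = 8/3; u3: -7/5 ≤ 0, skip; u4: (88/5)/(3/5) = 88/3.
Smallest ratio is 8/3 in the row of x1, so x1 leaves.

x1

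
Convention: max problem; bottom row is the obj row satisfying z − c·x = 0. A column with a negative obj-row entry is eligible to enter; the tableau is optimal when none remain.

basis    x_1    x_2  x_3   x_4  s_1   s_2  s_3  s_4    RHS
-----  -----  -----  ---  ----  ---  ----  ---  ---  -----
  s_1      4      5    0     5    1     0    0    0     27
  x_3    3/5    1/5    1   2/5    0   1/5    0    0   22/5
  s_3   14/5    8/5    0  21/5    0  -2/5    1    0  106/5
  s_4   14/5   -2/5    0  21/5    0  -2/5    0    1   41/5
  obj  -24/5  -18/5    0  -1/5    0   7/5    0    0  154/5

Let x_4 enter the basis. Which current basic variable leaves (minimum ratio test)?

s_4

Column x_4 entries and ratios — s_1: 27/5 = 27/5; x_3: (22/5)/(2/5) = 11; s_3: (106/5)/(21/5) = 106/21; s_4: (41/5)/(21/5) = 41/21.
Smallest ratio is 41/21 in the row of s_4, so s_4 leaves.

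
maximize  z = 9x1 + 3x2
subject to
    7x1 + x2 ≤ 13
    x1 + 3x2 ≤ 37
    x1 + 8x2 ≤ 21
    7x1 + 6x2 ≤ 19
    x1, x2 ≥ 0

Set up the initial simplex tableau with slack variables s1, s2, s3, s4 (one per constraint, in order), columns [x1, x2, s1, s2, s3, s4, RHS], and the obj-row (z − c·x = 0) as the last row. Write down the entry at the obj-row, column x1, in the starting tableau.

The obj-row carries the negated objective coefficients: the x1 entry is -9.

-9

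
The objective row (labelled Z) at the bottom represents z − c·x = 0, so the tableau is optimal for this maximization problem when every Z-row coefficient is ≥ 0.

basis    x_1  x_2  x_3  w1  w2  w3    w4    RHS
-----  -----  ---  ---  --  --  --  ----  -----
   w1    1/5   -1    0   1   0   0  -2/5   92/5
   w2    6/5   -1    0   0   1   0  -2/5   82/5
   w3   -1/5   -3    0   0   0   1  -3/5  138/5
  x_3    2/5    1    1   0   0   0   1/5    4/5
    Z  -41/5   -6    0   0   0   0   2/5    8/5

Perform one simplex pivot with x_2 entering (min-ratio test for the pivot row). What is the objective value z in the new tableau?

Ratio test on column x_2 — row 1: entry -1 ≤ 0; row 2: entry -1 ≤ 0; row 3: entry -3 ≤ 0; row 4: (4/5)/1 = 4/5. Minimum is 4/5 at row 4 (x_3 leaves); pivot element 1.
Pivot on row 4; the Z-row RHS becomes 8/5 − (-6)·(4/5) = 32/5.

32/5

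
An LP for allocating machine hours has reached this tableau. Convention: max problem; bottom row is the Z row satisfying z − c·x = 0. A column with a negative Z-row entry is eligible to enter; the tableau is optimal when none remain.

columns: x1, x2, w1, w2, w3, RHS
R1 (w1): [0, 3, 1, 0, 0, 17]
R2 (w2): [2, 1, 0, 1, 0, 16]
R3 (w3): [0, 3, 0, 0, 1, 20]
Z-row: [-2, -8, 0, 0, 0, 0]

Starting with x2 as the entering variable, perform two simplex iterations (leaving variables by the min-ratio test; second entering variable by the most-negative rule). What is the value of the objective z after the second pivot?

167/3

Ratio test on column x2 — row 1: 17/3 = 17/3; row 2: 16/1 = 16; row 3: 20/3 = 20/3. Minimum is 17/3 at row 1 (w1 leaves); pivot element 3.
Pivot on row 1; the Z-row RHS becomes 0 − (-8)·(17/3) = 136/3.
Next entering variable (most negative Z-row entry -2): x1.
Ratio test on column x1 — row 1: entry 0 ≤ 0; row 2: (31/3)/2 = 31/6; row 3: entry 0 ≤ 0. Minimum is 31/6 at row 2 (w2 leaves); pivot element 2.
After the second pivot the Z-row RHS is 136/3 − (-2)·(31/6) = 167/3.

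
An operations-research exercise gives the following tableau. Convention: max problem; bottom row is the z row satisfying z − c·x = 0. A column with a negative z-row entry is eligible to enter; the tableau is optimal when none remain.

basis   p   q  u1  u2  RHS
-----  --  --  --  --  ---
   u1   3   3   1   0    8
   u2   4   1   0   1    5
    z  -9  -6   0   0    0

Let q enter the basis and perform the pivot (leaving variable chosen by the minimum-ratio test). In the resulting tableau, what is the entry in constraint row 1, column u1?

1/3

Ratio test on column q — row 1: 8/3 = 8/3; row 2: 5/1 = 5. Minimum is 8/3 at row 1 (u1 leaves); pivot element 3.
Divide row 1 by 3; eliminate column q from the other rows.
In the new row 1, the u1 entry is the old entry divided by the pivot: 1/3 = 1/3.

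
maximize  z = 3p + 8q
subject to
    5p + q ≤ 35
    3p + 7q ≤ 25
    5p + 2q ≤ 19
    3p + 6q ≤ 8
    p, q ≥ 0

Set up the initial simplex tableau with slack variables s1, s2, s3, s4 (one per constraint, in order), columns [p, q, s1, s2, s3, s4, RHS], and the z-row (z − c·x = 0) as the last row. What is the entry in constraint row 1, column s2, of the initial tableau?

Slack s2 belongs to constraint 2; its column is the unit vector e_2, so the entry in row 1 is 0.

0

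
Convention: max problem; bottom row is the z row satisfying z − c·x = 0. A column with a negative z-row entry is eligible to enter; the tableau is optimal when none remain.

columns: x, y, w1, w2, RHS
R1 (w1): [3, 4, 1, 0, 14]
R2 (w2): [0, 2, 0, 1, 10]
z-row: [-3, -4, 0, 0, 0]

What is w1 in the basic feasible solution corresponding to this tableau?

14

w1 is basic (row 1); its value is the RHS of that row, 14.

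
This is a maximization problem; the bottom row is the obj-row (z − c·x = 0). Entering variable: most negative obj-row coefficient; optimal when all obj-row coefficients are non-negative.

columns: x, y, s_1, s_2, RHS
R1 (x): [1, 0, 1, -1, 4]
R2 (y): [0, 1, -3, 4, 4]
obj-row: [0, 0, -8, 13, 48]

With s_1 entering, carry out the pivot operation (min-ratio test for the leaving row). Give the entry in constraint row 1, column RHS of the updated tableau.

4

Ratio test on column s_1 — row 1: 4/1 = 4; row 2: entry -3 ≤ 0. Minimum is 4 at row 1 (x leaves); pivot element 1.
Divide row 1 by 1; eliminate column s_1 from the other rows.
In the new row 1, the RHS entry is the old entry divided by the pivot: 4/1 = 4.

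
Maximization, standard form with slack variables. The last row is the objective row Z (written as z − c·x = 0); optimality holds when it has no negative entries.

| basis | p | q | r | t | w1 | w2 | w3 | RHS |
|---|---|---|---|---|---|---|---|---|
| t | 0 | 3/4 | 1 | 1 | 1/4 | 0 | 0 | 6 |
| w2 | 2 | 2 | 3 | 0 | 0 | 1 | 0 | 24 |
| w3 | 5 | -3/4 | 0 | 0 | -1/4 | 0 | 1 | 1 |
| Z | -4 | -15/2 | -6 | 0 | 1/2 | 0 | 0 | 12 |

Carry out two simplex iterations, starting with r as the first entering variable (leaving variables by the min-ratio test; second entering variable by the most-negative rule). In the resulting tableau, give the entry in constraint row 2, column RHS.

Ratio test on column r — row 1: 6/1 = 6; row 2: 24/3 = 8; row 3: entry 0 ≤ 0. Minimum is 6 at row 1 (t leaves); pivot element 1.
Divide row 1 by 1; eliminate column r from the other rows.
Second iteration: most negative Z-row entry is -4 in column p, so p enters.
Ratio test on column p — row 1: entry 0 ≤ 0; row 2: 6/2 = 3; row 3: 1/5 = 1/5. Minimum is 1/5 at row 3 (w3 leaves); pivot element 5.
Divide row 3 by 5; eliminate column p from the other rows.
After both pivots, the entry at constraint row 2, column RHS is 28/5.

28/5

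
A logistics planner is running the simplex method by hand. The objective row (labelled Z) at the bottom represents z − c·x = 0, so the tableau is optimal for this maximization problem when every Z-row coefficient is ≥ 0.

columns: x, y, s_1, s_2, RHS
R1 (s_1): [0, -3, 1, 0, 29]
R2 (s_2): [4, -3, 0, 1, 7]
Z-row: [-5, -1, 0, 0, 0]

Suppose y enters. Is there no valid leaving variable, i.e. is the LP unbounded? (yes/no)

yes

Every constraint-row entry in column y is ≤ 0, so increasing y is unbounded.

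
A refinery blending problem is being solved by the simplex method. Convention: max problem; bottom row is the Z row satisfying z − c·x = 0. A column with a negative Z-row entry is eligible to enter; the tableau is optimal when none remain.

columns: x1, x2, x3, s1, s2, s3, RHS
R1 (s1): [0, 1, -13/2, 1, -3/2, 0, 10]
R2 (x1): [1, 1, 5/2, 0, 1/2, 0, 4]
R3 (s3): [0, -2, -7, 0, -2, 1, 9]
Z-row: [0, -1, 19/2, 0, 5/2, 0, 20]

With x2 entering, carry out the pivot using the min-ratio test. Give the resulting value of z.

24

Ratio test on column x2 — row 1: 10/1 = 10; row 2: 4/1 = 4; row 3: entry -2 ≤ 0. Minimum is 4 at row 2 (x1 leaves); pivot element 1.
Pivot on row 2; the Z-row RHS becomes 20 − (-1)·4 = 24.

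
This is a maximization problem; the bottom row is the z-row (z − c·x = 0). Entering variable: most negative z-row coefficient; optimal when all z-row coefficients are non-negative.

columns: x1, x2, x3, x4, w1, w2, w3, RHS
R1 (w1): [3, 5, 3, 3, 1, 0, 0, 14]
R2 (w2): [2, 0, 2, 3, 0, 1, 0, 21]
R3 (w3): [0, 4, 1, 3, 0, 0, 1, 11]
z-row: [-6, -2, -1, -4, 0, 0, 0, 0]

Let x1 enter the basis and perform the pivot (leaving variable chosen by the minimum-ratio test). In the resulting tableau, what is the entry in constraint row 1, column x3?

1

Ratio test on column x1 — row 1: 14/3 = 14/3; row 2: 21/2 = 21/2; row 3: entry 0 ≤ 0. Minimum is 14/3 at row 1 (w1 leaves); pivot element 3.
Divide row 1 by 3; eliminate column x1 from the other rows.
In the new row 1, the x3 entry is the old entry divided by the pivot: 3/3 = 1.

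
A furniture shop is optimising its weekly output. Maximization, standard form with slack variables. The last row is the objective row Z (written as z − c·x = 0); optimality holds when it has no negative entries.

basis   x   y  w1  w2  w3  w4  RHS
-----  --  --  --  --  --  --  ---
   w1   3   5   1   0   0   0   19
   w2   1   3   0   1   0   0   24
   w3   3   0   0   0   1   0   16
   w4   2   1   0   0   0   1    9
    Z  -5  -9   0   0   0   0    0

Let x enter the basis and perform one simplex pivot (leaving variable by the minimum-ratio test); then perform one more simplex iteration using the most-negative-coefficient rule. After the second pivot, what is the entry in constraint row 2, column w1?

Ratio test on column x — row 1: 19/3 = 19/3; row 2: 24/1 = 24; row 3: 16/3 = 16/3; row 4: 9/2 = 9/2. Minimum is 9/2 at row 4 (w4 leaves); pivot element 2.
Divide row 4 by 2; eliminate column x from the other rows.
Second iteration: most negative Z-row entry is -13/2 in column y, so y enters.
Ratio test on column y — row 1: (11/2)/(7/2) = 11/7; row 2: (39/2)/(5/2) = 39/5; row 3: entry -3/2 ≤ 0; row 4: (9/2)/(1/2) = 9. Minimum is 11/7 at row 1 (w1 leaves); pivot element 7/2.
Divide row 1 by 7/2; eliminate column y from the other rows.
After both pivots, the entry at constraint row 2, column w1 is -5/7.

-5/7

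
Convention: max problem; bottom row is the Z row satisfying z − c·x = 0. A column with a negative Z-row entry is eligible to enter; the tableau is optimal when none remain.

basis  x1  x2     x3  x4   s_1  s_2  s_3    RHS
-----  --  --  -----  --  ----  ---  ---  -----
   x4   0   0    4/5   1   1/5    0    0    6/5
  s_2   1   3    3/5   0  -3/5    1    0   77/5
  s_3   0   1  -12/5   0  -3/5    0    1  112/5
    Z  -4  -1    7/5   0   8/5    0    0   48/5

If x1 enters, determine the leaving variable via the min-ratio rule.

Column x1 entries and ratios — x4: 0 ≤ 0, skip; s_2: (77/5)/1 = 77/5; s_3: 0 ≤ 0, skip.
Smallest ratio is 77/5 in the row of s_2, so s_2 leaves.

s_2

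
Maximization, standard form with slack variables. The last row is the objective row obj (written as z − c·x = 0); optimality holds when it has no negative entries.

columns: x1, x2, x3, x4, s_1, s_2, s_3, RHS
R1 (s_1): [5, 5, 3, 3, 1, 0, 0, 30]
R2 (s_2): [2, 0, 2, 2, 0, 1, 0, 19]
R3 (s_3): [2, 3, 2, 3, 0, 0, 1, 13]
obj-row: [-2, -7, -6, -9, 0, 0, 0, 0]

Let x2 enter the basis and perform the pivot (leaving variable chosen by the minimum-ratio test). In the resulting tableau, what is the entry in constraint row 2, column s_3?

0

Ratio test on column x2 — row 1: 30/5 = 6; row 2: entry 0 ≤ 0; row 3: 13/3 = 13/3. Minimum is 13/3 at row 3 (s_3 leaves); pivot element 3.
Divide row 3 by 3; eliminate column x2 from the other rows.
Row 2 update in column s_3: 0 − 0·(1/3) = 0.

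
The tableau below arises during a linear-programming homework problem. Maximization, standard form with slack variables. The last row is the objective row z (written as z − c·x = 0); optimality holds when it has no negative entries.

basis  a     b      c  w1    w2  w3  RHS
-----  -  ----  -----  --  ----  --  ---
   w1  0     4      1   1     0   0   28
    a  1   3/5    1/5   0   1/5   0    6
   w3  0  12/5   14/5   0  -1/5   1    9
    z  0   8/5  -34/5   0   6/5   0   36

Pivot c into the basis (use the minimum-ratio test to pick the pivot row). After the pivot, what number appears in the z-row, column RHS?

405/7

Ratio test on column c — row 1: 28/1 = 28; row 2: 6/(1/5) = 30; row 3: 9/(14/5) = 45/14. Minimum is 45/14 at row 3 (w3 leaves); pivot element 14/5.
Divide row 3 by 14/5; eliminate column c from the other rows.
z-row update in column RHS: 36 − (-34/5)·(45/14) = 405/7.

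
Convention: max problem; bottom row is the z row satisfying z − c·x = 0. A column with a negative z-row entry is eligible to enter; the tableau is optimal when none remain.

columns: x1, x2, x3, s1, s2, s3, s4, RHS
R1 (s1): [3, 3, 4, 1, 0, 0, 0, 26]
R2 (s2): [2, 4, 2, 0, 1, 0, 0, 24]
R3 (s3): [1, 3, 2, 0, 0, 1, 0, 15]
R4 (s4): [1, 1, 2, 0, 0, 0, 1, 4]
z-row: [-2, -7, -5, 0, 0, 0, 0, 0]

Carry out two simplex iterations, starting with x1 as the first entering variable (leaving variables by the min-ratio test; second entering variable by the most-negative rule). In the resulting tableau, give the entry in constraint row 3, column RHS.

3

Ratio test on column x1 — row 1: 26/3 = 26/3; row 2: 24/2 = 12; row 3: 15/1 = 15; row 4: 4/1 = 4. Minimum is 4 at row 4 (s4 leaves); pivot element 1.
Divide row 4 by 1; eliminate column x1 from the other rows.
Second iteration: most negative z-row entry is -5 in column x2, so x2 enters.
Ratio test on column x2 — row 1: entry 0 ≤ 0; row 2: 16/2 = 8; row 3: 11/2 = 11/2; row 4: 4/1 = 4. Minimum is 4 at row 4 (x1 leaves); pivot element 1.
Divide row 4 by 1; eliminate column x2 from the other rows.
After both pivots, the entry at constraint row 3, column RHS is 3.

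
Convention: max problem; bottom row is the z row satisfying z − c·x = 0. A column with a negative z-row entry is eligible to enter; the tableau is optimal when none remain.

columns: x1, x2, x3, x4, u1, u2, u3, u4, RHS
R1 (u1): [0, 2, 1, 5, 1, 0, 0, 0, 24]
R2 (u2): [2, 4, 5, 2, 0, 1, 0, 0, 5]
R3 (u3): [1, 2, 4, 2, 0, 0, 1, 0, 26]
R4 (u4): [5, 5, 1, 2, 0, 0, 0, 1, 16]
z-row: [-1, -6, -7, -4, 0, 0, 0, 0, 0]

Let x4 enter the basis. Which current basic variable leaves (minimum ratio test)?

Column x4 entries and ratios — u1: 24/5 = 24/5; u2: 5/2 = 5/2; u3: 26/2 = 13; u4: 16/2 = 8.
Smallest ratio is 5/2 in the row of u2, so u2 leaves.

u2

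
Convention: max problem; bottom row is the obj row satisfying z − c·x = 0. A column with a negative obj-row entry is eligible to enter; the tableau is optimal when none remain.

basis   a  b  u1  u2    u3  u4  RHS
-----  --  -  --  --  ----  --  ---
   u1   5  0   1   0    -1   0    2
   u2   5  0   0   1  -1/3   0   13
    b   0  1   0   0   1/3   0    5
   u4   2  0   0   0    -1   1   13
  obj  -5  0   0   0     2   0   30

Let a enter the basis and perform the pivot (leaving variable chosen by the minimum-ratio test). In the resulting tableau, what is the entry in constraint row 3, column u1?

Ratio test on column a — row 1: 2/5 = 2/5; row 2: 13/5 = 13/5; row 3: entry 0 ≤ 0; row 4: 13/2 = 13/2. Minimum is 2/5 at row 1 (u1 leaves); pivot element 5.
Divide row 1 by 5; eliminate column a from the other rows.
Row 3 update in column u1: 0 − 0·(1/5) = 0.

0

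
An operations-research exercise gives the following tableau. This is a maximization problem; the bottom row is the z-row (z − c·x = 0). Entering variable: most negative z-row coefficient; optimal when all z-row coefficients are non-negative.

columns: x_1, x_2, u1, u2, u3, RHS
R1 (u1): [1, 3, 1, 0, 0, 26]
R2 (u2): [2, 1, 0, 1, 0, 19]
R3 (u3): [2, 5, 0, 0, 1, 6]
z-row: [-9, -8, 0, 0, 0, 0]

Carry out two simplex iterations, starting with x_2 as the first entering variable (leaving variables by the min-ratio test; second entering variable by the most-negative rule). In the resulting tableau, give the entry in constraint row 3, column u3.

1/2

Ratio test on column x_2 — row 1: 26/3 = 26/3; row 2: 19/1 = 19; row 3: 6/5 = 6/5. Minimum is 6/5 at row 3 (u3 leaves); pivot element 5.
Divide row 3 by 5; eliminate column x_2 from the other rows.
Second iteration: most negative z-row entry is -29/5 in column x_1, so x_1 enters.
Ratio test on column x_1 — row 1: entry -1/5 ≤ 0; row 2: (89/5)/(8/5) = 89/8; row 3: (6/5)/(2/5) = 3. Minimum is 3 at row 3 (x_2 leaves); pivot element 2/5.
Divide row 3 by 2/5; eliminate column x_1 from the other rows.
After both pivots, the entry at constraint row 3, column u3 is 1/2.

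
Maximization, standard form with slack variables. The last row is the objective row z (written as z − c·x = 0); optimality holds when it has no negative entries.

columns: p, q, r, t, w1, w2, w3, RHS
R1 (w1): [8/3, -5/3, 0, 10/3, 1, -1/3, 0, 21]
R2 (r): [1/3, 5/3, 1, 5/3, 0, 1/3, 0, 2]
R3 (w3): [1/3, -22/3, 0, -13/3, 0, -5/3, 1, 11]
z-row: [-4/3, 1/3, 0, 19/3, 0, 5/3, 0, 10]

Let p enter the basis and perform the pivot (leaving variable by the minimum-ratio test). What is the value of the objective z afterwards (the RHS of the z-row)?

Ratio test on column p — row 1: 21/(8/3) = 63/8; row 2: 2/(1/3) = 6; row 3: 11/(1/3) = 33. Minimum is 6 at row 2 (r leaves); pivot element 1/3.
Pivot on row 2; the z-row RHS becomes 10 − (-4/3)·6 = 18.

18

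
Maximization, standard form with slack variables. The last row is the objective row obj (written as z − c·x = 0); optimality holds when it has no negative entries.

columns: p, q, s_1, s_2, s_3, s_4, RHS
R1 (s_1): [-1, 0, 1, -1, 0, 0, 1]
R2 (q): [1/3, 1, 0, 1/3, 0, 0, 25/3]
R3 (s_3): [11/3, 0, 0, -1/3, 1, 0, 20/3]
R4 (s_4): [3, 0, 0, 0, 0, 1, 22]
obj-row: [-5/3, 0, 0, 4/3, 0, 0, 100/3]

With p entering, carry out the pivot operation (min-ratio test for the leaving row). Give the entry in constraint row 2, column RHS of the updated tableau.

Ratio test on column p — row 1: entry -1 ≤ 0; row 2: (25/3)/(1/3) = 25; row 3: (20/3)/(11/3) = 20/11; row 4: 22/3 = 22/3. Minimum is 20/11 at row 3 (s_3 leaves); pivot element 11/3.
Divide row 3 by 11/3; eliminate column p from the other rows.
Row 2 update in column RHS: 25/3 − (1/3)·(20/11) = 85/11.

85/11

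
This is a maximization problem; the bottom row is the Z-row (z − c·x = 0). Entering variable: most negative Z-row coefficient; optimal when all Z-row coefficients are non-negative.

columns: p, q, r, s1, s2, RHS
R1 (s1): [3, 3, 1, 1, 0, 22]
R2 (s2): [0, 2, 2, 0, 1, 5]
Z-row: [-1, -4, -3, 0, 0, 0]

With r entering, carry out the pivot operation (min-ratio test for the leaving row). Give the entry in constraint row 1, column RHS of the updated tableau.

39/2

Ratio test on column r — row 1: 22/1 = 22; row 2: 5/2 = 5/2. Minimum is 5/2 at row 2 (s2 leaves); pivot element 2.
Divide row 2 by 2; eliminate column r from the other rows.
Row 1 update in column RHS: 22 − 1·(5/2) = 39/2.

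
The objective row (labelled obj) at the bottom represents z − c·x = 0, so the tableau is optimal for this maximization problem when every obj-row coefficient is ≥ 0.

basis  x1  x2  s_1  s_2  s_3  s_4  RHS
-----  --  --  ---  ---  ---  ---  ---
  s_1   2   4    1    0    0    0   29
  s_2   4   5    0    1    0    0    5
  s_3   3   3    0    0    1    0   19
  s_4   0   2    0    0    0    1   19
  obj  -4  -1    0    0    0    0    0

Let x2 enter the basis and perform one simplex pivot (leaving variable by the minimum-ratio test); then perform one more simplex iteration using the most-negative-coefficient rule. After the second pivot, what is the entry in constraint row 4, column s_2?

Ratio test on column x2 — row 1: 29/4 = 29/4; row 2: 5/5 = 1; row 3: 19/3 = 19/3; row 4: 19/2 = 19/2. Minimum is 1 at row 2 (s_2 leaves); pivot element 5.
Divide row 2 by 5; eliminate column x2 from the other rows.
Second iteration: most negative obj-row entry is -16/5 in column x1, so x1 enters.
Ratio test on column x1 — row 1: entry -6/5 ≤ 0; row 2: 1/(4/5) = 5/4; row 3: 16/(3/5) = 80/3; row 4: entry -8/5 ≤ 0. Minimum is 5/4 at row 2 (x2 leaves); pivot element 4/5.
Divide row 2 by 4/5; eliminate column x1 from the other rows.
After both pivots, the entry at constraint row 4, column s_2 is 0.

0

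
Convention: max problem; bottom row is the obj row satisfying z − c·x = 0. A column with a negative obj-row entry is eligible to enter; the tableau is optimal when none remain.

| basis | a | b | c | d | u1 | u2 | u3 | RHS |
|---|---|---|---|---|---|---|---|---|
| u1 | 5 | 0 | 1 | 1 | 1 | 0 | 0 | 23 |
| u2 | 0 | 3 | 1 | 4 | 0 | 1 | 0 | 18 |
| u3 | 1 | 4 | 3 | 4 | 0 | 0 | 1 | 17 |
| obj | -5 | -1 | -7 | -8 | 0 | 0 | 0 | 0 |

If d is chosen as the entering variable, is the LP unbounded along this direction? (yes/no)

no

Column d has positive entries in row(s) 1, 2, 3, so the ratio test bounds it — not unbounded.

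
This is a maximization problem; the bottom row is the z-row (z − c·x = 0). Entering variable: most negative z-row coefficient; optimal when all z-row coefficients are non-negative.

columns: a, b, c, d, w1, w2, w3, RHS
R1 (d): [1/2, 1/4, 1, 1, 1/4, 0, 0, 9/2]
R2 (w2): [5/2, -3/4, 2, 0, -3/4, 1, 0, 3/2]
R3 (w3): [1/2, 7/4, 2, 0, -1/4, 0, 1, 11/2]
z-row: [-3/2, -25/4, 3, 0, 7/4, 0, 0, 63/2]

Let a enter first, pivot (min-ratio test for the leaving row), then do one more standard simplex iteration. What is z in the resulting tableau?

Ratio test on column a — row 1: (9/2)/(1/2) = 9; row 2: (3/2)/(5/2) = 3/5; row 3: (11/2)/(1/2) = 11. Minimum is 3/5 at row 2 (w2 leaves); pivot element 5/2.
Pivot on row 2; the z-row RHS becomes 63/2 − (-3/2)·(3/5) = 162/5.
Next entering variable (most negative z-row entry -67/10): b.
Ratio test on column b — row 1: (21/5)/(2/5) = 21/2; row 2: entry -3/10 ≤ 0; row 3: (26/5)/(19/10) = 52/19. Minimum is 52/19 at row 3 (w3 leaves); pivot element 19/10.
After the second pivot the z-row RHS is 162/5 − (-67/10)·(52/19) = 964/19.

964/19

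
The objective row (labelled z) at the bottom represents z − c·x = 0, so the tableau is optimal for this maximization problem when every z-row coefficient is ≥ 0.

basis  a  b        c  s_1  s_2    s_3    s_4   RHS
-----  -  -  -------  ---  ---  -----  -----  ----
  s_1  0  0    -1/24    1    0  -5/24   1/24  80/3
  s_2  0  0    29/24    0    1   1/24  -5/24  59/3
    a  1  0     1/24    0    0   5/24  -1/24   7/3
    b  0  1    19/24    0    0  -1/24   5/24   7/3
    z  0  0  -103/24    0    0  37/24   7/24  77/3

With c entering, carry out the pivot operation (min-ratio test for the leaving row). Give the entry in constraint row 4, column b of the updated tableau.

Ratio test on column c — row 1: entry -1/24 ≤ 0; row 2: (59/3)/(29/24) = 472/29; row 3: (7/3)/(1/24) = 56; row 4: (7/3)/(19/24) = 56/19. Minimum is 56/19 at row 4 (b leaves); pivot element 19/24.
Divide row 4 by 19/24; eliminate column c from the other rows.
In the new row 4, the b entry is the old entry divided by the pivot: 1/(19/24) = 24/19.

24/19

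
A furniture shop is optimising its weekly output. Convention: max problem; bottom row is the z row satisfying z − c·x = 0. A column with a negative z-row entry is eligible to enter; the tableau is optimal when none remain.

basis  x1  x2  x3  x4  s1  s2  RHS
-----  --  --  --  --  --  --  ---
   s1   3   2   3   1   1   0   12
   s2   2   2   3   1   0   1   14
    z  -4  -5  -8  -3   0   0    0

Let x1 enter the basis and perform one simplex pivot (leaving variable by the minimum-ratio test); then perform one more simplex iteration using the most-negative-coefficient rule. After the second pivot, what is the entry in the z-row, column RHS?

Ratio test on column x1 — row 1: 12/3 = 4; row 2: 14/2 = 7. Minimum is 4 at row 1 (s1 leaves); pivot element 3.
Divide row 1 by 3; eliminate column x1 from the other rows.
Second iteration: most negative z-row entry is -4 in column x3, so x3 enters.
Ratio test on column x3 — row 1: 4/1 = 4; row 2: 6/1 = 6. Minimum is 4 at row 1 (x1 leaves); pivot element 1.
Divide row 1 by 1; eliminate column x3 from the other rows.
After both pivots, the entry at the z-row, column RHS is 32.

32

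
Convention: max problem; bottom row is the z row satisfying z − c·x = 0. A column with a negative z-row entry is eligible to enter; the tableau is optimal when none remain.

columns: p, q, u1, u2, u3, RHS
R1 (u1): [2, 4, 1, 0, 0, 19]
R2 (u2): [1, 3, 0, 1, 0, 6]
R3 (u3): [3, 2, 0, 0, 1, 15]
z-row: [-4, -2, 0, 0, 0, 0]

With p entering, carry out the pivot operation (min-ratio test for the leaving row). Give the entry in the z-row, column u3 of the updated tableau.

Ratio test on column p — row 1: 19/2 = 19/2; row 2: 6/1 = 6; row 3: 15/3 = 5. Minimum is 5 at row 3 (u3 leaves); pivot element 3.
Divide row 3 by 3; eliminate column p from the other rows.
z-row update in column u3: 0 − (-4)·(1/3) = 4/3.

4/3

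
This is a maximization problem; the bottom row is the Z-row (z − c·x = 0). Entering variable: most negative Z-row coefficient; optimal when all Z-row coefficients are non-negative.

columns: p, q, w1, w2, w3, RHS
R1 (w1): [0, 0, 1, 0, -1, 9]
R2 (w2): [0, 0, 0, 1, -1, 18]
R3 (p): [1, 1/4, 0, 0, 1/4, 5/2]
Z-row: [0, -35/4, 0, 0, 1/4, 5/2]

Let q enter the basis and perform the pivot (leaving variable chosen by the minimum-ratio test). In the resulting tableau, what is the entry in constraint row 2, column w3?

Ratio test on column q — row 1: entry 0 ≤ 0; row 2: entry 0 ≤ 0; row 3: (5/2)/(1/4) = 10. Minimum is 10 at row 3 (p leaves); pivot element 1/4.
Divide row 3 by 1/4; eliminate column q from the other rows.
Row 2 update in column w3: -1 − 0·1 = -1.

-1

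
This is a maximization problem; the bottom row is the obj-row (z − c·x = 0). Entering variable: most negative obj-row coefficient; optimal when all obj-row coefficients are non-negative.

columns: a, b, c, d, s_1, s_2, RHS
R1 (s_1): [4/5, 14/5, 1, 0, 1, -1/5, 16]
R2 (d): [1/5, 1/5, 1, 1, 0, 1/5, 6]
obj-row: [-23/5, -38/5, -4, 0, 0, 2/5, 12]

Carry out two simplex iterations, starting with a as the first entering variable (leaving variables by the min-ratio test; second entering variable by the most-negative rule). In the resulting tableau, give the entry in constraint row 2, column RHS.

Ratio test on column a — row 1: 16/(4/5) = 20; row 2: 6/(1/5) = 30. Minimum is 20 at row 1 (s_1 leaves); pivot element 4/5.
Divide row 1 by 4/5; eliminate column a from the other rows.
Second iteration: most negative obj-row entry is -3/4 in column s_2, so s_2 enters.
Ratio test on column s_2 — row 1: entry -1/4 ≤ 0; row 2: 2/(1/4) = 8. Minimum is 8 at row 2 (d leaves); pivot element 1/4.
Divide row 2 by 1/4; eliminate column s_2 from the other rows.
After both pivots, the entry at constraint row 2, column RHS is 8.

8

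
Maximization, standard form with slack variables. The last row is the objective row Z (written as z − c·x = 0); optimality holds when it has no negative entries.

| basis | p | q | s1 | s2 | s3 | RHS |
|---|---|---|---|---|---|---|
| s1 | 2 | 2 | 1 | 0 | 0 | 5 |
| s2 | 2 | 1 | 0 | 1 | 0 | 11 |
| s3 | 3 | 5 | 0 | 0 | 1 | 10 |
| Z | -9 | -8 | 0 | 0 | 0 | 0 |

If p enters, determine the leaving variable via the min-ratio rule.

s1

Column p entries and ratios — s1: 5/2 = 5/2; s2: 11/2 = 11/2; s3: 10/3 = 10/3.
Smallest ratio is 5/2 in the row of s1, so s1 leaves.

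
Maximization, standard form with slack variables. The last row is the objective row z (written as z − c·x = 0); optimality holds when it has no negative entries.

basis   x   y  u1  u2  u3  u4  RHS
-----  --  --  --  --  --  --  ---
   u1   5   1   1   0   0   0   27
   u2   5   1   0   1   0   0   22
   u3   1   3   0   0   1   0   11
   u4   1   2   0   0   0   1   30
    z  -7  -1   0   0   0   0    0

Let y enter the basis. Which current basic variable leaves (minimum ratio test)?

u3

Column y entries and ratios — u1: 27/1 = 27; u2: 22/1 = 22; u3: 11/3 = 11/3; u4: 30/2 = 15.
Smallest ratio is 11/3 in the row of u3, so u3 leaves.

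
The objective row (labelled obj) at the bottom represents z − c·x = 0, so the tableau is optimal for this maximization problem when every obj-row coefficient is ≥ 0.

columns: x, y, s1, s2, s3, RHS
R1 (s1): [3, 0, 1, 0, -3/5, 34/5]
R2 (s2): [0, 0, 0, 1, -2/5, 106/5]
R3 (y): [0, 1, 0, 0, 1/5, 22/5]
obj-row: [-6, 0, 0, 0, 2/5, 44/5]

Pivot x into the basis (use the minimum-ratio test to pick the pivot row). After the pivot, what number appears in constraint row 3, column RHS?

Ratio test on column x — row 1: (34/5)/3 = 34/15; row 2: entry 0 ≤ 0; row 3: entry 0 ≤ 0. Minimum is 34/15 at row 1 (s1 leaves); pivot element 3.
Divide row 1 by 3; eliminate column x from the other rows.
Row 3 update in column RHS: 22/5 − 0·(34/15) = 22/5.

22/5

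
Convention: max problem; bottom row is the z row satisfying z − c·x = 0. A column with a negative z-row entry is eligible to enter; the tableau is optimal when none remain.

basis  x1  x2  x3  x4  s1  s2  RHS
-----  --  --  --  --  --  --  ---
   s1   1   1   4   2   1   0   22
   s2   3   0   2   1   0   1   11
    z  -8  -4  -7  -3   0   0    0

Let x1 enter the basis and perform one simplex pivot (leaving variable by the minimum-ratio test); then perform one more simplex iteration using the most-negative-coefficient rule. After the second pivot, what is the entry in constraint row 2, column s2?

Ratio test on column x1 — row 1: 22/1 = 22; row 2: 11/3 = 11/3. Minimum is 11/3 at row 2 (s2 leaves); pivot element 3.
Divide row 2 by 3; eliminate column x1 from the other rows.
Second iteration: most negative z-row entry is -4 in column x2, so x2 enters.
Ratio test on column x2 — row 1: (55/3)/1 = 55/3; row 2: entry 0 ≤ 0. Minimum is 55/3 at row 1 (s1 leaves); pivot element 1.
Divide row 1 by 1; eliminate column x2 from the other rows.
After both pivots, the entry at constraint row 2, column s2 is 1/3.

1/3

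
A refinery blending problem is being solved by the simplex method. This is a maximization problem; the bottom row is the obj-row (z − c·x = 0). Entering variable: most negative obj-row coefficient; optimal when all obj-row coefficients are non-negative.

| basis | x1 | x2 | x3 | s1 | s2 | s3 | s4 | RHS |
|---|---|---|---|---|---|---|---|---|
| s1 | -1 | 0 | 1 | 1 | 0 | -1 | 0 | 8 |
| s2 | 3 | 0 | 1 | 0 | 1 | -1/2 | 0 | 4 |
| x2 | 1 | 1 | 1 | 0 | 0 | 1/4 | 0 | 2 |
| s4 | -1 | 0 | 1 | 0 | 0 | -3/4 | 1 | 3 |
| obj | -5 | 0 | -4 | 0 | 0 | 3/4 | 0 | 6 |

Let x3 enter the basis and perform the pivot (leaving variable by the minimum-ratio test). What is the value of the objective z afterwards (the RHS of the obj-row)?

14

Ratio test on column x3 — row 1: 8/1 = 8; row 2: 4/1 = 4; row 3: 2/1 = 2; row 4: 3/1 = 3. Minimum is 2 at row 3 (x2 leaves); pivot element 1.
Pivot on row 3; the obj-row RHS becomes 6 − (-4)·2 = 14.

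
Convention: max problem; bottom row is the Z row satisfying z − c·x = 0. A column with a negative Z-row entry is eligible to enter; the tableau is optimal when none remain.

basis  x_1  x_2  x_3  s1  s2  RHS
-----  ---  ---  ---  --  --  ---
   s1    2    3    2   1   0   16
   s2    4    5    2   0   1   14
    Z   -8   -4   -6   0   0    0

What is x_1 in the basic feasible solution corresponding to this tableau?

0

x_1 is not in the basis, so in the current basic feasible solution x_1 = 0.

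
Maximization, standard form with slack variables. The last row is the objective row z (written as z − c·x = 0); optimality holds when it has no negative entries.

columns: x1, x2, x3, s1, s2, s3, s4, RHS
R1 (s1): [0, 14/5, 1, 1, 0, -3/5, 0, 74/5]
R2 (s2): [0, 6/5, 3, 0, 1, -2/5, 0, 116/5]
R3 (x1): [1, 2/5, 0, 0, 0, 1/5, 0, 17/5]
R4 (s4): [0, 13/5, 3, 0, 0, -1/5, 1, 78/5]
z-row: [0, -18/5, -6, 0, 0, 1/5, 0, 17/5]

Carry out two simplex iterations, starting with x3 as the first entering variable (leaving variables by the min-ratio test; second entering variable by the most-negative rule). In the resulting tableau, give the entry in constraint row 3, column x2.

2

Ratio test on column x3 — row 1: (74/5)/1 = 74/5; row 2: (116/5)/3 = 116/15; row 3: entry 0 ≤ 0; row 4: (78/5)/3 = 26/5. Minimum is 26/5 at row 4 (s4 leaves); pivot element 3.
Divide row 4 by 3; eliminate column x3 from the other rows.
Second iteration: most negative z-row entry is -1/5 in column s3, so s3 enters.
Ratio test on column s3 — row 1: entry -8/15 ≤ 0; row 2: entry -1/5 ≤ 0; row 3: (17/5)/(1/5) = 17; row 4: entry -1/15 ≤ 0. Minimum is 17 at row 3 (x1 leaves); pivot element 1/5.
Divide row 3 by 1/5; eliminate column s3 from the other rows.
After both pivots, the entry at constraint row 3, column x2 is 2.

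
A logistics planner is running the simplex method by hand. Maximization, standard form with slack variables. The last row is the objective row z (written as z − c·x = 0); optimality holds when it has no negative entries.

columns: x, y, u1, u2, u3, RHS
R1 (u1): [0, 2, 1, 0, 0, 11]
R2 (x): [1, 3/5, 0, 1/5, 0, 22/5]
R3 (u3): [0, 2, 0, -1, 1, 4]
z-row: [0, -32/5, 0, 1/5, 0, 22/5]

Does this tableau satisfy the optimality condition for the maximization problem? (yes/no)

no

The z-row has a negative entry -32/5 in column y, so it is not optimal.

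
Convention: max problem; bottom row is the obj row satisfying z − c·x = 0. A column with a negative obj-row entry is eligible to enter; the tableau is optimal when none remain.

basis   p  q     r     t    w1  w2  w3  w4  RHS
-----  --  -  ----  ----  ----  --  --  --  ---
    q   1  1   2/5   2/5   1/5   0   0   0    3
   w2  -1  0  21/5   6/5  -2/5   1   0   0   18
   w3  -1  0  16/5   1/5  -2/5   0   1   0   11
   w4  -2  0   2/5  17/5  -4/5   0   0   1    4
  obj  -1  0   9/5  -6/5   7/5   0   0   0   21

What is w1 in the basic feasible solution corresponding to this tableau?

0

w1 is not in the basis, so in the current basic feasible solution w1 = 0.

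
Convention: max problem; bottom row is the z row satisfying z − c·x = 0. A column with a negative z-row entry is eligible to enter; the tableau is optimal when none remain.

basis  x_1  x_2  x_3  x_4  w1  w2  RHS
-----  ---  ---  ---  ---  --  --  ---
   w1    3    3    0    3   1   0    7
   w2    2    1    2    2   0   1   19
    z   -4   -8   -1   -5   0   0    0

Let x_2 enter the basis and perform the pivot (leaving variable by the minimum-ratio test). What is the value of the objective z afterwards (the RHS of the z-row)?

56/3

Ratio test on column x_2 — row 1: 7/3 = 7/3; row 2: 19/1 = 19. Minimum is 7/3 at row 1 (w1 leaves); pivot element 3.
Pivot on row 1; the z-row RHS becomes 0 − (-8)·(7/3) = 56/3.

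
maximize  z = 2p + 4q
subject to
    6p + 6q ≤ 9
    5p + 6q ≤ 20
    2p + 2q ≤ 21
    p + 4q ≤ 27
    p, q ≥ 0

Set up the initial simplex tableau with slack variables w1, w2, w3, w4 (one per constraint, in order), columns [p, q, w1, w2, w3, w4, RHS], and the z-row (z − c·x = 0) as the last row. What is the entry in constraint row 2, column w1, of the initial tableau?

0

Slack w1 belongs to constraint 1; its column is the unit vector e_1, so the entry in row 2 is 0.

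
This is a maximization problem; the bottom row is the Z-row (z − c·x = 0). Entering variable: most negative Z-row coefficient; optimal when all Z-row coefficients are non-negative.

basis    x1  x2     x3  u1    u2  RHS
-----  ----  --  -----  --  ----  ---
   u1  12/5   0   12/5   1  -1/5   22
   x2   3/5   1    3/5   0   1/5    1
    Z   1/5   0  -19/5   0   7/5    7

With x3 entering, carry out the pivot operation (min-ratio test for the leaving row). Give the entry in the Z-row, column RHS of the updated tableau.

Ratio test on column x3 — row 1: 22/(12/5) = 55/6; row 2: 1/(3/5) = 5/3. Minimum is 5/3 at row 2 (x2 leaves); pivot element 3/5.
Divide row 2 by 3/5; eliminate column x3 from the other rows.
Z-row update in column RHS: 7 − (-19/5)·(5/3) = 40/3.

40/3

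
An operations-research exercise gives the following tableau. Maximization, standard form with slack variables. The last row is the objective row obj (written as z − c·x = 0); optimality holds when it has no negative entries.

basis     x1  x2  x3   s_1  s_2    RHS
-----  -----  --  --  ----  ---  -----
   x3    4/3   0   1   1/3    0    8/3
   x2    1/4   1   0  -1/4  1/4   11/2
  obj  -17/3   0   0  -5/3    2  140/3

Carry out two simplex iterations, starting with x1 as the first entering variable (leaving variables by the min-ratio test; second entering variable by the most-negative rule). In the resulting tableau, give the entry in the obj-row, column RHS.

60

Ratio test on column x1 — row 1: (8/3)/(4/3) = 2; row 2: (11/2)/(1/4) = 22. Minimum is 2 at row 1 (x3 leaves); pivot element 4/3.
Divide row 1 by 4/3; eliminate column x1 from the other rows.
Second iteration: most negative obj-row entry is -1/4 in column s_1, so s_1 enters.
Ratio test on column s_1 — row 1: 2/(1/4) = 8; row 2: entry -5/16 ≤ 0. Minimum is 8 at row 1 (x1 leaves); pivot element 1/4.
Divide row 1 by 1/4; eliminate column s_1 from the other rows.
After both pivots, the entry at the obj-row, column RHS is 60.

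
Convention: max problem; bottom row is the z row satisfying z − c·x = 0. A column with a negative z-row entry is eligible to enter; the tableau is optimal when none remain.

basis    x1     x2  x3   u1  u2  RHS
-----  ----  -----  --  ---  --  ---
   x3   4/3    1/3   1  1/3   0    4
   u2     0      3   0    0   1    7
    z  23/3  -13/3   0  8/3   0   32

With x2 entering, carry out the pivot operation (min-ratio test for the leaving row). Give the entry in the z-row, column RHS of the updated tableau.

379/9

Ratio test on column x2 — row 1: 4/(1/3) = 12; row 2: 7/3 = 7/3. Minimum is 7/3 at row 2 (u2 leaves); pivot element 3.
Divide row 2 by 3; eliminate column x2 from the other rows.
z-row update in column RHS: 32 − (-13/3)·(7/3) = 379/9.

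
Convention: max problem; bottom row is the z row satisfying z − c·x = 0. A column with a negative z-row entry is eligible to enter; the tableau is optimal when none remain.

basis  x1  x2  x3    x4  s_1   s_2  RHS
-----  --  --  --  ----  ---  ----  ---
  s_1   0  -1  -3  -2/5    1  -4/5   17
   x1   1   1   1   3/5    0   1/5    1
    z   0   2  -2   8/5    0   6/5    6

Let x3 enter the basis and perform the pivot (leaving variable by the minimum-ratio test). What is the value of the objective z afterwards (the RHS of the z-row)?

8

Ratio test on column x3 — row 1: entry -3 ≤ 0; row 2: 1/1 = 1. Minimum is 1 at row 2 (x1 leaves); pivot element 1.
Pivot on row 2; the z-row RHS becomes 6 − (-2)·1 = 8.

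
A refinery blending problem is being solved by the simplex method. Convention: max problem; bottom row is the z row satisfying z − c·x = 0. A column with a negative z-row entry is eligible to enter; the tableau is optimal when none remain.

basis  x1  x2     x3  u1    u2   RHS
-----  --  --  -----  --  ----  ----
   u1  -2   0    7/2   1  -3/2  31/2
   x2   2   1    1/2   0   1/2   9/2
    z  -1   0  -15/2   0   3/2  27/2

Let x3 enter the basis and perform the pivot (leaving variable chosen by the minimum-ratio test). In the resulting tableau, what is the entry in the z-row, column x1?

-37/7

Ratio test on column x3 — row 1: (31/2)/(7/2) = 31/7; row 2: (9/2)/(1/2) = 9. Minimum is 31/7 at row 1 (u1 leaves); pivot element 7/2.
Divide row 1 by 7/2; eliminate column x3 from the other rows.
z-row update in column x1: -1 − (-15/2)·(-4/7) = -37/7.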